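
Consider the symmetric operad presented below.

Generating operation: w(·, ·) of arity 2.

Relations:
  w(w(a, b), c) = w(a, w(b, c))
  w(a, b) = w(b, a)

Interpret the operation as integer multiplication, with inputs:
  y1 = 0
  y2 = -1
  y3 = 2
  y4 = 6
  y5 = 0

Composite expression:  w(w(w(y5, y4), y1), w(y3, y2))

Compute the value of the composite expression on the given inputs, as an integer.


w(y5, y4) = 0
w(w(y5, y4), y1) = 0
w(y3, y2) = -2
w(w(w(y5, y4), y1), w(y3, y2)) = 0

0


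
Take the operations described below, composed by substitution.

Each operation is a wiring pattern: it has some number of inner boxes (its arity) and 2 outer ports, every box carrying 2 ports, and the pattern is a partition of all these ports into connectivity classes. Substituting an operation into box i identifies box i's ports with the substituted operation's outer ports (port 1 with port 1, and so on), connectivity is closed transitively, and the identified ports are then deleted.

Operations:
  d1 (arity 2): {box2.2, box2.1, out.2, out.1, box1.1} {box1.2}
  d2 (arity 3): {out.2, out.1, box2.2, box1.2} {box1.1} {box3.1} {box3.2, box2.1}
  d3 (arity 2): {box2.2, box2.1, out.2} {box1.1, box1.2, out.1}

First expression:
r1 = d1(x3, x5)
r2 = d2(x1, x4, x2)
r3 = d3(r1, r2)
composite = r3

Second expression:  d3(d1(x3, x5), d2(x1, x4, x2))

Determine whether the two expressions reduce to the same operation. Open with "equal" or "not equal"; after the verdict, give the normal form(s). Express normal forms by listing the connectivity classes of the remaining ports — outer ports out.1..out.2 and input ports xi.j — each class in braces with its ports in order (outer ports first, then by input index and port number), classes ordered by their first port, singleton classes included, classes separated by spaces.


The first composite normalizes to {out.1, x3.1, x5.1, x5.2} {out.2, x1.2, x4.2} {x1.1} {x2.1} {x2.2, x4.1} {x3.2}
The second composite normalizes to {out.1, x3.1, x5.1, x5.2} {out.2, x1.2, x4.2} {x1.1} {x2.1} {x2.2, x4.1} {x3.2}
The normal forms match — equal.

equal: each reduces to {out.1, x3.1, x5.1, x5.2} {out.2, x1.2, x4.2} {x1.1} {x2.1} {x2.2, x4.1} {x3.2}


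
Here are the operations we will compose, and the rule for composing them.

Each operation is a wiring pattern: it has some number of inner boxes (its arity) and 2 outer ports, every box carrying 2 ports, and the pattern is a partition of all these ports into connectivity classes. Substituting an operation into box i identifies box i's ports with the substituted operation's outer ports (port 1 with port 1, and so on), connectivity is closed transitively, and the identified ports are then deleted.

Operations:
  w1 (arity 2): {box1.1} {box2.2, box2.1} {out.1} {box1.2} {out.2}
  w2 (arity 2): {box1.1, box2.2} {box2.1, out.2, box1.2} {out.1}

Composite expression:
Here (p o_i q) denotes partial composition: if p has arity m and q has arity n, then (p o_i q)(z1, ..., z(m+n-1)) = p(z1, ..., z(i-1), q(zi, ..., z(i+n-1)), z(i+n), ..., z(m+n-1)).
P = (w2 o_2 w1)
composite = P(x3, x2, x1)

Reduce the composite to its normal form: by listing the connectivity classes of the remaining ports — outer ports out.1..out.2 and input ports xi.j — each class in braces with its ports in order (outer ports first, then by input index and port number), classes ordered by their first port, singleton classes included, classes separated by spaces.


Substituting into w2 glues patterns; closure does the rest.
after w1, the pattern on (x2, x1) reads {out.1} {out.2} {x1.1, x1.2} {x2.1} {x2.2} (out.j = its outer ports)
after w2, the pattern on (x3, x2, x1) reads {out.1} {out.2, x3.2} {x1.1, x1.2} {x2.1} {x2.2} {x3.1} (out.j = its outer ports)

{out.1} {out.2, x3.2} {x1.1, x1.2} {x2.1} {x2.2} {x3.1}


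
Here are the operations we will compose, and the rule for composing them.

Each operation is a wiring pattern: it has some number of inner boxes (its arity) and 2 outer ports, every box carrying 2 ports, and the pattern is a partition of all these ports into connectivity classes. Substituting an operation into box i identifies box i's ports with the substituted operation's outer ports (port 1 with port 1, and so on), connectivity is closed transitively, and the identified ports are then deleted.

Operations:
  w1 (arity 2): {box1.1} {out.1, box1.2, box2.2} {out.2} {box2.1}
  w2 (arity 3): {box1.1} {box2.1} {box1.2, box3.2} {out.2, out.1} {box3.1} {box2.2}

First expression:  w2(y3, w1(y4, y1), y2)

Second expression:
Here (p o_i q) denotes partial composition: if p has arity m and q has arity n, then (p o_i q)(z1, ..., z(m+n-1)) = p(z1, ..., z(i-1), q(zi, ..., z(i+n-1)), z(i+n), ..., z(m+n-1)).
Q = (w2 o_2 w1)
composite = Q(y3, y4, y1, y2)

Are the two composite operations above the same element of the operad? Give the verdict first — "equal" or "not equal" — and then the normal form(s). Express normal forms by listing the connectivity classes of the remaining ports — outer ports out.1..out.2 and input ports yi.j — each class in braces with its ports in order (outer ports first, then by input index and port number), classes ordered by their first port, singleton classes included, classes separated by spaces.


The first composite normalizes to {out.1, out.2} {y1.1} {y1.2, y4.2} {y2.1} {y2.2, y3.2} {y3.1} {y4.1}
The second composite normalizes to {out.1, out.2} {y1.1} {y1.2, y4.2} {y2.1} {y2.2, y3.2} {y3.1} {y4.1}
Identical normal forms: equal.

equal; both compose to {out.1, out.2} {y1.1} {y1.2, y4.2} {y2.1} {y2.2, y3.2} {y3.1} {y4.1}


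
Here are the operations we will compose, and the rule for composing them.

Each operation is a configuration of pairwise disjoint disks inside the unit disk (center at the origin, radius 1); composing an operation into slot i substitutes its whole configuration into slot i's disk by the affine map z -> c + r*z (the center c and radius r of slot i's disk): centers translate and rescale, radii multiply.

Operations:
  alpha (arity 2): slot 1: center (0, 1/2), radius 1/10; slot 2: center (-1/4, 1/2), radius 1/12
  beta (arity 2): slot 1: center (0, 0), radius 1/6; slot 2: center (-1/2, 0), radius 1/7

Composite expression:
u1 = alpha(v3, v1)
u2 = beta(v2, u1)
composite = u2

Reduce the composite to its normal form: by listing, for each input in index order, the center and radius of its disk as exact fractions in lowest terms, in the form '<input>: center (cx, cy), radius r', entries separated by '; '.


v1: center (-15/28, 1/14), radius 1/84; v2: center (0, 0), radius 1/6; v3: center (-1/2, 1/14), radius 1/70

Affine substitution under beta: radii multiply and v-centers shift.
input v2: composing its 1 substitution step yields center (0, 0), radius 1/6
input v3: composing its 2 substitution steps yields center (-1/2, 1/14), radius 1/70
input v1: composing its 2 substitution steps yields center (-15/28, 1/14), radius 1/84


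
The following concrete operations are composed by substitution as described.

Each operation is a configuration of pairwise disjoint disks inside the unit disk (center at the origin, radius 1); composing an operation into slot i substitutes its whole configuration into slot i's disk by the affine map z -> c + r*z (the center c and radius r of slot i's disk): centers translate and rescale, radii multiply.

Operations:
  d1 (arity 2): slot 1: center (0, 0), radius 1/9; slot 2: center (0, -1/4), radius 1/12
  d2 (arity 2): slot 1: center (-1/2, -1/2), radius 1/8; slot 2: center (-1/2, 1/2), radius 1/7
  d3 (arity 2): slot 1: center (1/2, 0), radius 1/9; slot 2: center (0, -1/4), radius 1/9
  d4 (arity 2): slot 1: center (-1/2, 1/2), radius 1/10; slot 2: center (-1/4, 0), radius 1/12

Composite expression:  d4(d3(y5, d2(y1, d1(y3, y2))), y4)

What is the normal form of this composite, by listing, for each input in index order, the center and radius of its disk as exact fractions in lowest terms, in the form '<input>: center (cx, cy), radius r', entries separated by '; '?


Below d4, radii multiply path by path; the y-disk centers shift.
tracing y5 down its 2-map path: center (-9/20, 1/2), radius 1/90
tracing y1 down its 3-map path: center (-91/180, 169/360), radius 1/720
tracing y3 down its 4-map path: center (-91/180, 173/360), radius 1/5670
tracing y2 down its 4-map path: center (-91/180, 121/252), radius 1/7560
tracing y4 down its 1-map path: center (-1/4, 0), radius 1/12

y1: center (-91/180, 169/360), radius 1/720; y2: center (-91/180, 121/252), radius 1/7560; y3: center (-91/180, 173/360), radius 1/5670; y4: center (-1/4, 0), radius 1/12; y5: center (-9/20, 1/2), radius 1/90


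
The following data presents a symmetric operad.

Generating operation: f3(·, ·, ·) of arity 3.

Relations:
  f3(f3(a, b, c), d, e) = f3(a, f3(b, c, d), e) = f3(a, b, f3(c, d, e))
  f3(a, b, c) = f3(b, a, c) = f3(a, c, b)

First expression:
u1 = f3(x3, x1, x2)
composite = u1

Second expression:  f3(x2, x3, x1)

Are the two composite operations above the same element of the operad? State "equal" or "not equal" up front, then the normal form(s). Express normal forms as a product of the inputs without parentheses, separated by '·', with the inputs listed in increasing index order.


In normal form, the first expression is x1 · x2 · x3
In normal form, the second expression is x1 · x2 · x3
The normal forms match — equal.

equal; the common form is x1 · x2 · x3


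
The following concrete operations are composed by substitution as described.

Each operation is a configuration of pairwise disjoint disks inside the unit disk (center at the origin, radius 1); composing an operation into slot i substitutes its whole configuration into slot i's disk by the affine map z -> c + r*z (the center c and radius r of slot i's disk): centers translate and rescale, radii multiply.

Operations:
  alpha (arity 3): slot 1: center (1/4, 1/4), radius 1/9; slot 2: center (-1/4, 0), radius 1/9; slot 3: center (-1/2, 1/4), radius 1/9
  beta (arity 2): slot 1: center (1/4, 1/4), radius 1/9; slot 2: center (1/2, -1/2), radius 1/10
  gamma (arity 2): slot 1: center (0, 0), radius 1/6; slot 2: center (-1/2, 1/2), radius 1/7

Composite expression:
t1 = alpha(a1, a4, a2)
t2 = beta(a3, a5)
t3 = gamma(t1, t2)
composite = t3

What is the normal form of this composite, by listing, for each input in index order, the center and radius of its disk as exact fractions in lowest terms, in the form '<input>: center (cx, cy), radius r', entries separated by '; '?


Each a-disk chains the slot maps above it in gamma; radii multiply.
input a1: composing its 2 substitution steps yields center (1/24, 1/24), radius 1/54
input a4: composing its 2 substitution steps yields center (-1/24, 0), radius 1/54
input a2: composing its 2 substitution steps yields center (-1/12, 1/24), radius 1/54
input a3: composing its 2 substitution steps yields center (-13/28, 15/28), radius 1/63
input a5: composing its 2 substitution steps yields center (-3/7, 3/7), radius 1/70

a1: center (1/24, 1/24), radius 1/54; a2: center (-1/12, 1/24), radius 1/54; a3: center (-13/28, 15/28), radius 1/63; a4: center (-1/24, 0), radius 1/54; a5: center (-3/7, 3/7), radius 1/70


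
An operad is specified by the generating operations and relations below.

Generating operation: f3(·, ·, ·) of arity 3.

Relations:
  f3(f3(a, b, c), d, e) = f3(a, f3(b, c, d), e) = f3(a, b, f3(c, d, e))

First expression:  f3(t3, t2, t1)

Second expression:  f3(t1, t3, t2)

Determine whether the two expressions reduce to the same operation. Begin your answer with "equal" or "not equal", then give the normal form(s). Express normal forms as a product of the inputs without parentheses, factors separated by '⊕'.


not equal: they reduce to t3 ⊕ t2 ⊕ t1 and t1 ⊕ t3 ⊕ t2

The first expression reduces to t3 ⊕ t2 ⊕ t1
The second expression reduces to t1 ⊕ t3 ⊕ t2
The forms do not match — not equal.


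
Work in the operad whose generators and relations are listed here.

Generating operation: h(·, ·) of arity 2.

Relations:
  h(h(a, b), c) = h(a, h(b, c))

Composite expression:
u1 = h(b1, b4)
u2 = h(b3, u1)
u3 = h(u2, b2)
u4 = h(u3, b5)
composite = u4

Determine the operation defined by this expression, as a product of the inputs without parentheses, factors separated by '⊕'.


b3 ⊕ b1 ⊕ b4 ⊕ b2 ⊕ b5

Under associativity of h, the answer is the b's in reading order.
h(b1, b4) collapses to b1 ⊕ b4
h(b3, h(b1, b4)) collapses to b3 ⊕ b1 ⊕ b4
h(h(b3, h(b1, b4)), b2) collapses to b3 ⊕ b1 ⊕ b4 ⊕ b2
h(h(h(b3, h(b1, b4)), b2), b5) collapses to b3 ⊕ b1 ⊕ b4 ⊕ b2 ⊕ b5


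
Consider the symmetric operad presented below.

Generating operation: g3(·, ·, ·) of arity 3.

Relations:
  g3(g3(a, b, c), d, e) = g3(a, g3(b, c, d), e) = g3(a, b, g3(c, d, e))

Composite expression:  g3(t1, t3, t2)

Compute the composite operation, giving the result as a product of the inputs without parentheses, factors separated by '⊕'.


t1 ⊕ t3 ⊕ t2

Associativity of g3 dissolves the nesting; only the t-input order survives.
g3(t1, t3, t2) linearizes to t1 ⊕ t3 ⊕ t2


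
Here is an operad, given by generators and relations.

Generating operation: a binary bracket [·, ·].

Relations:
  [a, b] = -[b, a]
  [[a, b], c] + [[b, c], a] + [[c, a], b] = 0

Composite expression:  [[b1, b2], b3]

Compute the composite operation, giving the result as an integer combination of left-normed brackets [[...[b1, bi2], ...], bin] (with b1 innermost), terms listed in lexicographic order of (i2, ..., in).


Skip Jacobi rewriting: expand, keep b1-initial words, read off terms.
Composite bracket: [[b1, b2], b3]
Full expansion: 4 signed words from ab - ba (2^2 = 4).
Collect the words opening with b1:
  sign of b1b2b3 is +1, so it contributes +[[b1, b2], b3]

[[b1, b2], b3]


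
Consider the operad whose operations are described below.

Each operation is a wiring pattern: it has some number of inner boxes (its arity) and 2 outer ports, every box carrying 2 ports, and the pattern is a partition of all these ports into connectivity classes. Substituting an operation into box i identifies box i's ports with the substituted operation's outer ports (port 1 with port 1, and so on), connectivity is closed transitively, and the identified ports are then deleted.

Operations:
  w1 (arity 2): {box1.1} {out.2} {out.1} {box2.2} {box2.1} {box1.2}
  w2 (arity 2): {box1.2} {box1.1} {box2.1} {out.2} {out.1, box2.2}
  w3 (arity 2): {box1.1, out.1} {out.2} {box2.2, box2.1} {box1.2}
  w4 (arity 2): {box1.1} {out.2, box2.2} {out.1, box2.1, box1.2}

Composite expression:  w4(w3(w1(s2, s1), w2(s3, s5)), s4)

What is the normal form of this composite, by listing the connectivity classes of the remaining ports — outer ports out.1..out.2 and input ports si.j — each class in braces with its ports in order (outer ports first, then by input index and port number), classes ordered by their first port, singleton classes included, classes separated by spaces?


{out.1, s4.1} {out.2, s4.2} {s1.1} {s1.2} {s2.1} {s2.2} {s3.1} {s3.2} {s5.1} {s5.2}

Two ports join when wires chain via w4-identified ports.
w1 over (s2, s1) gives {out.1} {out.2} {s1.1} {s1.2} {s2.1} {s2.2}, out.j being that stage's outer ports
w2 over (s3, s5) gives {out.1, s5.2} {out.2} {s3.1} {s3.2} {s5.1}, out.j being that stage's outer ports
w3 over (s2, s1, s3, s5) gives {out.1} {out.2} {s1.1} {s1.2} {s2.1} {s2.2} {s3.1} {s3.2} {s5.1} {s5.2}, out.j being that stage's outer ports
w4 over (s2, s1, s3, s5, s4) gives {out.1, s4.1} {out.2, s4.2} {s1.1} {s1.2} {s2.1} {s2.2} {s3.1} {s3.2} {s5.1} {s5.2}, out.j being that stage's outer ports


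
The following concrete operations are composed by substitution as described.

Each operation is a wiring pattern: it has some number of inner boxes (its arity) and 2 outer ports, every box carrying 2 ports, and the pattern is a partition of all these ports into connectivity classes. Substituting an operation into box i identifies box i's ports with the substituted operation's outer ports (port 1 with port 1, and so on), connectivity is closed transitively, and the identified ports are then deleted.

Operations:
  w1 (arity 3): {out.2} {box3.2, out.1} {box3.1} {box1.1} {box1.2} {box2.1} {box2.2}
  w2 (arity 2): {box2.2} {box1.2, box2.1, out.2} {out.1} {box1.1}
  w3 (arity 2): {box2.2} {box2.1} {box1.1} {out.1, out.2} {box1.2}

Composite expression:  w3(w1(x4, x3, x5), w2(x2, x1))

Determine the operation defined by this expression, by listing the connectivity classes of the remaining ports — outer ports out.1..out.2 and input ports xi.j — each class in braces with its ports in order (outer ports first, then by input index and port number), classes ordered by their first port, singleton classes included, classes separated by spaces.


{out.1, out.2} {x1.1, x2.2} {x1.2} {x2.1} {x3.1} {x3.2} {x4.1} {x4.2} {x5.1} {x5.2}


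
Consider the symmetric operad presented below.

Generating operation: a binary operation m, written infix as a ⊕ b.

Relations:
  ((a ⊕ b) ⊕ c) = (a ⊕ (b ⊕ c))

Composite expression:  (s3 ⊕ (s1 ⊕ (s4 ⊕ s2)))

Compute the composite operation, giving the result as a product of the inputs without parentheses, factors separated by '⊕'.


s3 ⊕ s1 ⊕ s4 ⊕ s2

Every regrouping of m is equal, so read the s-inputs in written order.
(s4 ⊕ s2) unparenthesizes to s4 ⊕ s2
(s1 ⊕ (s4 ⊕ s2)) unparenthesizes to s1 ⊕ s4 ⊕ s2
(s3 ⊕ (s1 ⊕ (s4 ⊕ s2))) unparenthesizes to s3 ⊕ s1 ⊕ s4 ⊕ s2


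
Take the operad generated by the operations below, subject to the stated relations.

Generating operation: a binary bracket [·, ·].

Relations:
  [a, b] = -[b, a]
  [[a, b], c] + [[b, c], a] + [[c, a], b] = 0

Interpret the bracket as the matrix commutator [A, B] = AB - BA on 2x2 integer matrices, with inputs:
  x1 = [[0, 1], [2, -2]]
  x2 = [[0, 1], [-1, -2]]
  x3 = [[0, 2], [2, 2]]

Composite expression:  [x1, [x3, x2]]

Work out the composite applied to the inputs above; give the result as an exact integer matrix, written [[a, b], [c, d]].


[x3, x2] = [[-4, -6], [2, 4]]
[x1, [x3, x2]] = [[14, -4], [-20, -14]]

[[14, -4], [-20, -14]]


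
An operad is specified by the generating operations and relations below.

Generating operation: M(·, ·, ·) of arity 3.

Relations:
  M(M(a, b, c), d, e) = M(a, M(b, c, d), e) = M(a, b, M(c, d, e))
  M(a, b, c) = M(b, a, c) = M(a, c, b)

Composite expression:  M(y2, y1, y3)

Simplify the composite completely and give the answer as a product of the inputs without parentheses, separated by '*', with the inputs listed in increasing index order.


y1 * y2 * y3

Any arrangement under M is one operation, so sort the y-inputs.
M(y2, y1, y3) unparenthesizes to y2 * y1 * y3
the factors in increasing index order: y1 * y2 * y3


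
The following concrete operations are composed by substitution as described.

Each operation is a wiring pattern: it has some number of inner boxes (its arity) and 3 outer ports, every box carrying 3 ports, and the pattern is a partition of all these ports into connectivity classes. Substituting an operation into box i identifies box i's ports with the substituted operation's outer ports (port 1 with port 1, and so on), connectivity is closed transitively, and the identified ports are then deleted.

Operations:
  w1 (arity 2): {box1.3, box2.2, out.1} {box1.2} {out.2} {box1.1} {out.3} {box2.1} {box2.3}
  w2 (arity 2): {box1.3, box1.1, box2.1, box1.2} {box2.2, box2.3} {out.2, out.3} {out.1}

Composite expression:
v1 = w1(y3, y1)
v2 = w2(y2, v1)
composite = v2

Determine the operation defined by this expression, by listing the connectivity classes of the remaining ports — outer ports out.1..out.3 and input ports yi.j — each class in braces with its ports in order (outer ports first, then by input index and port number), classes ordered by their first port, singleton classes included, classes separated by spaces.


{out.1} {out.2, out.3} {y1.1} {y1.2, y2.1, y2.2, y2.3, y3.3} {y1.3} {y3.1} {y3.2}

Two ports join when wires chain via w2-identified ports.
stage w1: inputs (y3, y1), connectivity {out.1, y1.2, y3.3} {out.2} {out.3} {y1.1} {y1.3} {y3.1} {y3.2}, out.j its boundary
stage w2: inputs (y2, y3, y1), connectivity {out.1} {out.2, out.3} {y1.1} {y1.2, y2.1, y2.2, y2.3, y3.3} {y1.3} {y3.1} {y3.2}, out.j its boundary


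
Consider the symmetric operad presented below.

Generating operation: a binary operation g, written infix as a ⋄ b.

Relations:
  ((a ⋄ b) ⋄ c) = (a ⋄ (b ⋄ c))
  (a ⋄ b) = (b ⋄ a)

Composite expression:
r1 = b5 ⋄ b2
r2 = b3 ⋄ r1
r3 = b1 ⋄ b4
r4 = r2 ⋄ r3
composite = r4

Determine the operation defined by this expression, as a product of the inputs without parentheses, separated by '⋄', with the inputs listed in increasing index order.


b1 ⋄ b2 ⋄ b3 ⋄ b4 ⋄ b5


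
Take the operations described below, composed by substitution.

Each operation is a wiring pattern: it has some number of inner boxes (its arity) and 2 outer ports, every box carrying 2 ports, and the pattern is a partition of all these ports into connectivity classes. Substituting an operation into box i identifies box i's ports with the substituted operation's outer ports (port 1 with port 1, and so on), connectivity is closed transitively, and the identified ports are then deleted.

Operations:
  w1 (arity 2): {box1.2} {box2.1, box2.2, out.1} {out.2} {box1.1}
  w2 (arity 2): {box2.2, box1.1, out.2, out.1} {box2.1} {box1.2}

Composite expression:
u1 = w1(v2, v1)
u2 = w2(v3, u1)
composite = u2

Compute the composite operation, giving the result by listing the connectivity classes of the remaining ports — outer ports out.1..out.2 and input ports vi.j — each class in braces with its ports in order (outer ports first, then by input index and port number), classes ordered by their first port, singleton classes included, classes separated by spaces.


{out.1, out.2, v3.1} {v1.1, v1.2} {v2.1} {v2.2} {v3.2}


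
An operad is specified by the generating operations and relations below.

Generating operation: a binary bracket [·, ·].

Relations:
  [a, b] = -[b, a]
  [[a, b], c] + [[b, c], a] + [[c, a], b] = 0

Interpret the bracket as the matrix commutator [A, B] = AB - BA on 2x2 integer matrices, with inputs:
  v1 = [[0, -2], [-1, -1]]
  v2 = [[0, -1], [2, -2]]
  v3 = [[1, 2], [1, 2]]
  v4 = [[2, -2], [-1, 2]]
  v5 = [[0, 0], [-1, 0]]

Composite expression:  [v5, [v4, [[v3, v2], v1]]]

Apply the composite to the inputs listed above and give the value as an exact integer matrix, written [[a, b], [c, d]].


[[44, 0], [90, -44]]


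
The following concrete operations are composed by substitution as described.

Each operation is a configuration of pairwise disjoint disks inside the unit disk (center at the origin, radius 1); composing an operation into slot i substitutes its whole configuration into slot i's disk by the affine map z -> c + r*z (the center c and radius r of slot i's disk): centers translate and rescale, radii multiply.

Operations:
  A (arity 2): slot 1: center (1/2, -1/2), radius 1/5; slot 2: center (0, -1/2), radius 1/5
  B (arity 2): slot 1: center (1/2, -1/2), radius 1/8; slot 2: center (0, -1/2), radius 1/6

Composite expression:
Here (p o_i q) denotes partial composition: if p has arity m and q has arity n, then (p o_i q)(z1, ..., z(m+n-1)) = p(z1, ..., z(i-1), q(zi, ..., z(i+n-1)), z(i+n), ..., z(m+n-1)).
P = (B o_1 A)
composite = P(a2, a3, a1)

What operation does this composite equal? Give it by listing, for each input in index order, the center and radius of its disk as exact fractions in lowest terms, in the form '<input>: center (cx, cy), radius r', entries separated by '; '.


a1: center (0, -1/2), radius 1/6; a2: center (9/16, -9/16), radius 1/40; a3: center (1/2, -9/16), radius 1/40

Each a-disk chains the slot maps above it in B; radii multiply.
for a2, the 2-step affine chain lands on center (9/16, -9/16), radius 1/40
for a3, the 2-step affine chain lands on center (1/2, -9/16), radius 1/40
for a1, the 1-step affine chain lands on center (0, -1/2), radius 1/6


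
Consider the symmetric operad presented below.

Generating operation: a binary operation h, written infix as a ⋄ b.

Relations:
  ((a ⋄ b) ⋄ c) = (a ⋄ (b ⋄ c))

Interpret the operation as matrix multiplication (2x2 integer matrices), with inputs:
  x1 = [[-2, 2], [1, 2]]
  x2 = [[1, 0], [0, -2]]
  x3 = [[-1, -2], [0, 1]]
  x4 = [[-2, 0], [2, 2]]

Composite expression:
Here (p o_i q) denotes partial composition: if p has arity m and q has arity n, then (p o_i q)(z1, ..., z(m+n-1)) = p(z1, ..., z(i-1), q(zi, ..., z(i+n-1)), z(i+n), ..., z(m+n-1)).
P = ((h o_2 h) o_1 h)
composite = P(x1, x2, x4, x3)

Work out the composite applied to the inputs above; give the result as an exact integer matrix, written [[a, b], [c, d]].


(x1 ⋄ x2) = [[-2, -4], [1, -4]]
(x4 ⋄ x3) = [[2, 4], [-2, -2]]
((x1 ⋄ x2) ⋄ (x4 ⋄ x3)) = [[4, 0], [10, 12]]

[[4, 0], [10, 12]]


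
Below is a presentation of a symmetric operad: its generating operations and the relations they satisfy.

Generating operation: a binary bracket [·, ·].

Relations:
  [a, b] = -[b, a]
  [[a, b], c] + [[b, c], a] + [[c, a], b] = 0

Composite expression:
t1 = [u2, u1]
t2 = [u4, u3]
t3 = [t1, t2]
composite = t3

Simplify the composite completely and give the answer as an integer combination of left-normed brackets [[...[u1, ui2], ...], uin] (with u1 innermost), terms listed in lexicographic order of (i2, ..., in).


Expand each bracket as ab - ba; the u1-initial words give the coefficients.
Composite bracket: [[u2, u1], [u4, u3]]
Under [a, b] = ab - ba we get 8 signed associative words (2^3 = 8).
Only words starting with u1 matter:
  u1u2u3u4 (sign +1) contributes +[[[u1, u2], u3], u4]
  u1u2u4u3 (sign -1) contributes -[[[u1, u2], u4], u3]

[[[u1, u2], u3], u4] - [[[u1, u2], u4], u3]


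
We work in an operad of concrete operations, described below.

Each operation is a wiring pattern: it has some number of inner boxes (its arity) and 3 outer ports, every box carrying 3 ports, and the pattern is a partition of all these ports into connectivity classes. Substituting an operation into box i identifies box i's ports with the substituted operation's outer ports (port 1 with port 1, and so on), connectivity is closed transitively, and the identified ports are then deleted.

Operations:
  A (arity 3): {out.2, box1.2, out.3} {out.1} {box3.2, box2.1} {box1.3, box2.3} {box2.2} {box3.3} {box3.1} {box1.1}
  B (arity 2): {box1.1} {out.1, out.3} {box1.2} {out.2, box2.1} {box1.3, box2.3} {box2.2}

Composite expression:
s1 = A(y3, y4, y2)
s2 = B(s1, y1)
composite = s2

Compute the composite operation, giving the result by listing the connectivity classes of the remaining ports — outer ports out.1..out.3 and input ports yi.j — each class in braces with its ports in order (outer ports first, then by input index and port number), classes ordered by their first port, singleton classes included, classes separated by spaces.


{out.1, out.3} {out.2, y1.1} {y1.2} {y1.3, y3.2} {y2.1} {y2.2, y4.1} {y2.3} {y3.1} {y3.3, y4.3} {y4.2}


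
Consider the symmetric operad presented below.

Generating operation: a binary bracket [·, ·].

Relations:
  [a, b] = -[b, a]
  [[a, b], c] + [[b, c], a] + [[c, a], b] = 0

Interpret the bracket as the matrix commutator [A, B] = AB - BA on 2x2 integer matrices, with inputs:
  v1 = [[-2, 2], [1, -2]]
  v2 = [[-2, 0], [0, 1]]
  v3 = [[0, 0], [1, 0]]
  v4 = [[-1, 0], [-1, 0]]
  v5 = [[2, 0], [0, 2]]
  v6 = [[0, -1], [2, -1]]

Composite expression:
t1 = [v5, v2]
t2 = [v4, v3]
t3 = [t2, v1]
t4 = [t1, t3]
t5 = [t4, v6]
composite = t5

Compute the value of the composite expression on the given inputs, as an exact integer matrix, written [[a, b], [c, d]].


[[0, 0], [0, 0]]

[v5, v2] = [[0, 0], [0, 0]]
[v4, v3] = [[0, 0], [1, 0]]
[[v4, v3], v1] = [[-2, 0], [0, 2]]
[[v5, v2], [[v4, v3], v1]] = [[0, 0], [0, 0]]
[[[v5, v2], [[v4, v3], v1]], v6] = [[0, 0], [0, 0]]


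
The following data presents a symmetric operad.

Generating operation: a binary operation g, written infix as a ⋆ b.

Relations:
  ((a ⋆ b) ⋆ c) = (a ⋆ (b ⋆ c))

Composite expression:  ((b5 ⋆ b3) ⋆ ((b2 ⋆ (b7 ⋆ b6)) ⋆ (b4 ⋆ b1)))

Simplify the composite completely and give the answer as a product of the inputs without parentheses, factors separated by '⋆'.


b5 ⋆ b3 ⋆ b2 ⋆ b7 ⋆ b6 ⋆ b4 ⋆ b1

Every regrouping of g is equal, so read the b-inputs in written order.
(b5 ⋆ b3) spells out as b5 ⋆ b3
(b7 ⋆ b6) spells out as b7 ⋆ b6
(b2 ⋆ (b7 ⋆ b6)) spells out as b2 ⋆ b7 ⋆ b6
(b4 ⋆ b1) spells out as b4 ⋆ b1
((b2 ⋆ (b7 ⋆ b6)) ⋆ (b4 ⋆ b1)) spells out as b2 ⋆ b7 ⋆ b6 ⋆ b4 ⋆ b1
((b5 ⋆ b3) ⋆ ((b2 ⋆ (b7 ⋆ b6)) ⋆ (b4 ⋆ b1))) spells out as b5 ⋆ b3 ⋆ b2 ⋆ b7 ⋆ b6 ⋆ b4 ⋆ b1


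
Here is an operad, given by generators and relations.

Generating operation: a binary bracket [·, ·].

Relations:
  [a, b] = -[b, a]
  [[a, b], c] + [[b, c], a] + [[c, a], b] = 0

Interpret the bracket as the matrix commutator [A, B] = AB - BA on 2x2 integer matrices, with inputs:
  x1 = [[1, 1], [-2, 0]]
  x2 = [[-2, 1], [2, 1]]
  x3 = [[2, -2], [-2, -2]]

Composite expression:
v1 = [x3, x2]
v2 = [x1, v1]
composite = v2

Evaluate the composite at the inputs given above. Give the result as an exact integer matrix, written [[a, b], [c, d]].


[[-6, 2], [10, 6]]

[x3, x2] = [[-2, -2], [-2, 2]]
[x1, [x3, x2]] = [[-6, 2], [10, 6]]


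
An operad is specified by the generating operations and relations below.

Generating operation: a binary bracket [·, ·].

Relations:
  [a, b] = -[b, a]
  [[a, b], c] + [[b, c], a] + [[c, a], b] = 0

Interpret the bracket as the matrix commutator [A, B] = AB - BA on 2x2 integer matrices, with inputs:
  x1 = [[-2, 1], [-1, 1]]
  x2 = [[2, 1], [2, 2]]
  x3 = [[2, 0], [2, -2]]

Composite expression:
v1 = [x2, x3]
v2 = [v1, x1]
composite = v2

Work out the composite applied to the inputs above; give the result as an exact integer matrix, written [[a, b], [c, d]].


[[-4, -8], [-20, 4]]

[x2, x3] = [[2, -4], [8, -2]]
[[x2, x3], x1] = [[-4, -8], [-20, 4]]


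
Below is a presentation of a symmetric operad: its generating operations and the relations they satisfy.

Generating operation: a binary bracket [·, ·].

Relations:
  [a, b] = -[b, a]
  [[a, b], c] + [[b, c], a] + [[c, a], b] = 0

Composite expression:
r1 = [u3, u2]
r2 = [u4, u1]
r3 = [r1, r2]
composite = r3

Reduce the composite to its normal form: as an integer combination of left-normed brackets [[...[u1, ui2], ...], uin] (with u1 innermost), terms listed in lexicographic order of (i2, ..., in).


-[[[u1, u4], u2], u3] + [[[u1, u4], u3], u2]

Skip Jacobi rewriting: expand, keep u1-initial words, read off terms.
Composite bracket: [[u3, u2], [u4, u1]]
Under [a, b] = ab - ba we get 8 signed associative words (2^3 = 8).
Coefficients come from the u1-initial words:
  sign of u1u4u2u3 is -1, so it contributes -[[[u1, u4], u2], u3]
  sign of u1u4u3u2 is +1, so it contributes +[[[u1, u4], u3], u2]


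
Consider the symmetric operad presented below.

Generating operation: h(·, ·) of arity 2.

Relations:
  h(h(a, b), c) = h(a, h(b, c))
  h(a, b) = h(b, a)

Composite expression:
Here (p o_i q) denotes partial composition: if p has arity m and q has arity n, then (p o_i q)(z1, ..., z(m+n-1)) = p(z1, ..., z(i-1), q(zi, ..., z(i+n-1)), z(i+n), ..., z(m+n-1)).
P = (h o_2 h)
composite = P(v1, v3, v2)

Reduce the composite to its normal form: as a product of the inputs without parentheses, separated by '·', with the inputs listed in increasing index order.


v1 · v2 · v3


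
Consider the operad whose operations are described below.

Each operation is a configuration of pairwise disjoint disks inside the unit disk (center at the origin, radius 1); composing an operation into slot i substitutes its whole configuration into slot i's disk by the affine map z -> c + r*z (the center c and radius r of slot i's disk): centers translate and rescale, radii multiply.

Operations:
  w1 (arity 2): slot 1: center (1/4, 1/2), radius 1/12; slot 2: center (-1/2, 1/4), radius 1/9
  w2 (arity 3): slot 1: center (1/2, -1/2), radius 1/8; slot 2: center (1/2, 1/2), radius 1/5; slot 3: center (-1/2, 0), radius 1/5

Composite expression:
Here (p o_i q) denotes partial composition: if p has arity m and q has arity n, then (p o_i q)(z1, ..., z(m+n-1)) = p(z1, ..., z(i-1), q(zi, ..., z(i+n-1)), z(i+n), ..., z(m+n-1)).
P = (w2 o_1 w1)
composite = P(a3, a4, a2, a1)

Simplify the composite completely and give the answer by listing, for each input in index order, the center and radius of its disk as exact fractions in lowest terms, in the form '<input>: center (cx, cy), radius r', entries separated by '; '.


Each a-disk chains the slot maps above it in w2; radii multiply.
for a3, the 2-step affine chain lands on center (17/32, -7/16), radius 1/96
for a4, the 2-step affine chain lands on center (7/16, -15/32), radius 1/72
for a2, the 1-step affine chain lands on center (1/2, 1/2), radius 1/5
for a1, the 1-step affine chain lands on center (-1/2, 0), radius 1/5

a1: center (-1/2, 0), radius 1/5; a2: center (1/2, 1/2), radius 1/5; a3: center (17/32, -7/16), radius 1/96; a4: center (7/16, -15/32), radius 1/72


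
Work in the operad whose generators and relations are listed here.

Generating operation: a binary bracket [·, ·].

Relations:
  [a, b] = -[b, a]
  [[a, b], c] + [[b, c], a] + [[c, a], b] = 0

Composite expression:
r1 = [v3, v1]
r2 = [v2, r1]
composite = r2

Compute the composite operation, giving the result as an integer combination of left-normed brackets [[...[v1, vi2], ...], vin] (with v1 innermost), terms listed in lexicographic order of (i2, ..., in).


[[v1, v3], v2]

Skip Jacobi rewriting: expand, keep v1-initial words, read off terms.
Composite bracket: [v2, [v3, v1]]
Full expansion: 4 signed words from ab - ba (2^2 = 4).
Keep just the words that open with v1:
  v1v3v2 appears with sign +1, giving the term +[[v1, v3], v2]


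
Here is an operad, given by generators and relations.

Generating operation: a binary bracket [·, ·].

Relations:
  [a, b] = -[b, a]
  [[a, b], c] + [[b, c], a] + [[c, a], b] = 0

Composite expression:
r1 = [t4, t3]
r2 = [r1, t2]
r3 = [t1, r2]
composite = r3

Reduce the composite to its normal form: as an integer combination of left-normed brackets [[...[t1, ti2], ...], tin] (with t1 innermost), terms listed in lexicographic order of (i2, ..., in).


[[[t1, t2], t3], t4] - [[[t1, t2], t4], t3] - [[[t1, t3], t4], t2] + [[[t1, t4], t3], t2]


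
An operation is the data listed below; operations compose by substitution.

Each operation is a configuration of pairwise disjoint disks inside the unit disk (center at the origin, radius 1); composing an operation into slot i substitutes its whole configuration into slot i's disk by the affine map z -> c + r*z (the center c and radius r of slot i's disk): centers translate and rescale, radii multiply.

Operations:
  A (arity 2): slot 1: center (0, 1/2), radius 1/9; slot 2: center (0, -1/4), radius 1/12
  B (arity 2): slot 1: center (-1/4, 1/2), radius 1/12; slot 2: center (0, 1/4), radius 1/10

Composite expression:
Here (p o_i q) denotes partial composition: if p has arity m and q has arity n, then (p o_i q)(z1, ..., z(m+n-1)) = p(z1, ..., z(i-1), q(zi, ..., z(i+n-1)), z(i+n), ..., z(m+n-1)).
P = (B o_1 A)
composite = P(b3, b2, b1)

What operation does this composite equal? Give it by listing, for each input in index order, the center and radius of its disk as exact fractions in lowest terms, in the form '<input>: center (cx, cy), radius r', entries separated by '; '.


b1: center (0, 1/4), radius 1/10; b2: center (-1/4, 23/48), radius 1/144; b3: center (-1/4, 13/24), radius 1/108

Each b-disk chains the slot maps above it in B; radii multiply.
b3: after 2 affine steps, its disk has center (-1/4, 13/24), radius 1/108
b2: after 2 affine steps, its disk has center (-1/4, 23/48), radius 1/144
b1: after 1 affine step, its disk has center (0, 1/4), radius 1/10


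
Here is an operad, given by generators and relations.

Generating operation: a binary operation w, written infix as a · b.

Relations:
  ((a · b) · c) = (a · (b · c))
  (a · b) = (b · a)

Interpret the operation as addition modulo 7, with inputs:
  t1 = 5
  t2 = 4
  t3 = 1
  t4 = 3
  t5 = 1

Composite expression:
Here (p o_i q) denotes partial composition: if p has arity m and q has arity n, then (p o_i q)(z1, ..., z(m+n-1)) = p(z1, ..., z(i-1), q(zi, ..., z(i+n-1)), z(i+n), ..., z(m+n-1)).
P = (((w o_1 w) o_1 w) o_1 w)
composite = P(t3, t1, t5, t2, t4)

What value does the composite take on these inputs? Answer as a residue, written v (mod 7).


0 (mod 7)

(t3 · t1) = 6
((t3 · t1) · t5) = 0
(((t3 · t1) · t5) · t2) = 4
((((t3 · t1) · t5) · t2) · t4) = 0


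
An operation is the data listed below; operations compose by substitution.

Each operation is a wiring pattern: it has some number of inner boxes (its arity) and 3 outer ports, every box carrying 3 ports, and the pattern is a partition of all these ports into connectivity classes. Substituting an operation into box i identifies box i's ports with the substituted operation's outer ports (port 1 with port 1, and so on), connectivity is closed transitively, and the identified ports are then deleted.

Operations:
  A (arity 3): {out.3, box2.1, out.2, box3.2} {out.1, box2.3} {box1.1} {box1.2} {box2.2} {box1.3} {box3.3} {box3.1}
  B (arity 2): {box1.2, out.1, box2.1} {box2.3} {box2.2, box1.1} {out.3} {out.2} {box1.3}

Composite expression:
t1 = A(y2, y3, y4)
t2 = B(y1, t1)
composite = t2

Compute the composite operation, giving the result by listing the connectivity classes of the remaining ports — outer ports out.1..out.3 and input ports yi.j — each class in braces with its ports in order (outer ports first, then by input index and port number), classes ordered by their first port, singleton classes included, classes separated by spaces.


{out.1, y1.2, y3.3} {out.2} {out.3} {y1.1, y3.1, y4.2} {y1.3} {y2.1} {y2.2} {y2.3} {y3.2} {y4.1} {y4.3}

Treat the ports identified at B as solder joints: merge, then drop.
A over (y2, y3, y4) gives {out.1, y3.3} {out.2, out.3, y3.1, y4.2} {y2.1} {y2.2} {y2.3} {y3.2} {y4.1} {y4.3}, out.j being that stage's outer ports
B over (y1, y2, y3, y4) gives {out.1, y1.2, y3.3} {out.2} {out.3} {y1.1, y3.1, y4.2} {y1.3} {y2.1} {y2.2} {y2.3} {y3.2} {y4.1} {y4.3}, out.j being that stage's outer ports


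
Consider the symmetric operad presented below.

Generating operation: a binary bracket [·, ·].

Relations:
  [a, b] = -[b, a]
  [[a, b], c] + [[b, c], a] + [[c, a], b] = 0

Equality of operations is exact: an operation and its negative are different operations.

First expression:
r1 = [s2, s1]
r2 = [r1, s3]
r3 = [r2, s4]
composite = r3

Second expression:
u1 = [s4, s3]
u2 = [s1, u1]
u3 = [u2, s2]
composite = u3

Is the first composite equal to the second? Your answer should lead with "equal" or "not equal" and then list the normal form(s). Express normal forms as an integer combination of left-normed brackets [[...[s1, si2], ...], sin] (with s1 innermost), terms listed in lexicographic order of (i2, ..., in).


Reducing the first expression gives -[[[s1, s2], s3], s4]
Reducing the second expression gives -[[[s1, s3], s4], s2] + [[[s1, s4], s3], s2]
No match — not equal.

not equal; the first gives -[[[s1, s2], s3], s4] and the second -[[[s1, s3], s4], s2] + [[[s1, s4], s3], s2]


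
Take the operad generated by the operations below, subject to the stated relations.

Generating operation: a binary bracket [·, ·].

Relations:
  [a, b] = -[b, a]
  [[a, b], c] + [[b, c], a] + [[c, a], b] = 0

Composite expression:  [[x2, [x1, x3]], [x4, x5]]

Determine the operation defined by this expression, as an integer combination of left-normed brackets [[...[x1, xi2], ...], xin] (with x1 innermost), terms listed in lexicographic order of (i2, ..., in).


-[[[[x1, x3], x2], x4], x5] + [[[[x1, x3], x2], x5], x4]


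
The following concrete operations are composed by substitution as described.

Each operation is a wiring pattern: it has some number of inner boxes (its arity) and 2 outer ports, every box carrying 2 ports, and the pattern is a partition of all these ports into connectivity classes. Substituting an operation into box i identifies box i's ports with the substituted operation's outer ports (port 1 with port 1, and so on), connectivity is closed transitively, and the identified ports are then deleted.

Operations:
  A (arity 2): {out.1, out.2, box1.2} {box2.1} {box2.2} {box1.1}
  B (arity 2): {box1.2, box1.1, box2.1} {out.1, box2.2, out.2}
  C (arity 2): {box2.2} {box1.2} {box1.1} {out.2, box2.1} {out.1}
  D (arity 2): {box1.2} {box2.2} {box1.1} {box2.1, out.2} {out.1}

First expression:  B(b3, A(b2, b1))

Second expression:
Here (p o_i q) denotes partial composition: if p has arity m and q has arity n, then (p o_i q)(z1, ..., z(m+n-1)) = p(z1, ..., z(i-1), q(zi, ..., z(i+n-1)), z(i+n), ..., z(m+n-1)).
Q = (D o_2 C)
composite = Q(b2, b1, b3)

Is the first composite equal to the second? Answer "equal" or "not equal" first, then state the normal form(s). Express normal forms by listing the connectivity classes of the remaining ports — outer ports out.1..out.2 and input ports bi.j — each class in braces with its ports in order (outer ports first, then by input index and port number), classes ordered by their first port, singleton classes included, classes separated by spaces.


not equal; first: {out.1, out.2, b2.2, b3.1, b3.2} {b1.1} {b1.2} {b2.1}; second: {out.1} {out.2} {b1.1} {b1.2} {b2.1} {b2.2} {b3.1} {b3.2}

The first expression, normalized: {out.1, out.2, b2.2, b3.1, b3.2} {b1.1} {b1.2} {b2.1}
The second expression, normalized: {out.1} {out.2} {b1.1} {b1.2} {b2.1} {b2.2} {b3.1} {b3.2}
The normal forms differ: not equal.
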